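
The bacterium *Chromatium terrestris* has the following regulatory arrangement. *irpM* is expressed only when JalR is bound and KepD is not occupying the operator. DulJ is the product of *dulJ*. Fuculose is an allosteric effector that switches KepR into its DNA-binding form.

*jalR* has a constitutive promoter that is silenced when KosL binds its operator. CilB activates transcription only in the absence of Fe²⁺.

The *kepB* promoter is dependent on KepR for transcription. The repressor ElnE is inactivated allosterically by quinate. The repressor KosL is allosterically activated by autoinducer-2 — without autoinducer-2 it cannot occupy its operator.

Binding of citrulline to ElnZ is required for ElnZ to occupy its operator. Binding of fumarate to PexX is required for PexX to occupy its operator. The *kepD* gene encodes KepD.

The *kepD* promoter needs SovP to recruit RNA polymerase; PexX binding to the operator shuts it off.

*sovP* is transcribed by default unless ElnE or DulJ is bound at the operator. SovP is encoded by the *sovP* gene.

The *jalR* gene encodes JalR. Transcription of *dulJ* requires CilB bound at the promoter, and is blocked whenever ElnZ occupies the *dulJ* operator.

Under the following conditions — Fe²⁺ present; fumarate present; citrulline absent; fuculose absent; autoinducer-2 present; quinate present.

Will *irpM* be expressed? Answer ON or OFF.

Fumarate is present, so PexX is active.
Quinate is present, so ElnE is inactive.
Citrulline is absent, so ElnZ is inactive.
Fe²⁺ is present, so CilB is inactive.
Required activator CilB is absent, so *dulJ* is not transcribed.
So DulJ is not produced.
With no repressor bound, *sovP* is transcribed.
So SovP is produced and active.
With repressor PexX bound, *kepD* is not transcribed.
So KepD is not produced.
Autoinducer-2 is present, so KosL is active.
With repressor KosL bound, *jalR* is not transcribed.
So JalR is not produced.
Required activator JalR is absent, so *irpM* is not transcribed.

OFF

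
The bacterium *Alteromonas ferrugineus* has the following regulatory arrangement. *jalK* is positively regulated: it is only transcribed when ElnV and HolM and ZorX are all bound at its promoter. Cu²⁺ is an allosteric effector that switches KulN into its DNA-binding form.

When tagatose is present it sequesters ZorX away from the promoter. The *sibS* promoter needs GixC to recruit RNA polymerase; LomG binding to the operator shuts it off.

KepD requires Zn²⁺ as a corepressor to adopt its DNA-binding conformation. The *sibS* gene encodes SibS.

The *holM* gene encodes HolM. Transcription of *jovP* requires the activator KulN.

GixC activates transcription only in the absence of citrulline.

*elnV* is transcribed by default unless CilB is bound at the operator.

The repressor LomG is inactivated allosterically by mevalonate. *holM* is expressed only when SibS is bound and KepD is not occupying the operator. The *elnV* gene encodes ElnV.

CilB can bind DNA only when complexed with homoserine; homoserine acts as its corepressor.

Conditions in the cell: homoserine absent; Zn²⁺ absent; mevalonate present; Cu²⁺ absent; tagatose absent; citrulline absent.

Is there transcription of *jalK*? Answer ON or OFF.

ON

Homoserine is absent, so CilB is inactive.
With no repressor bound, *elnV* is transcribed.
So ElnV is produced and active.
Mevalonate is present, so LomG is inactive.
Citrulline is absent, so GixC is active.
No repressor is bound and GixC is active, so *sibS* is transcribed.
So SibS is produced and active.
Zn²⁺ is absent, so KepD is inactive.
No repressor is bound and SibS is active, so *holM* is transcribed.
So HolM is produced and active.
Tagatose is absent, so ZorX is active.
No repressor is bound and ElnV and HolM and ZorX are active, so *jalK* is transcribed.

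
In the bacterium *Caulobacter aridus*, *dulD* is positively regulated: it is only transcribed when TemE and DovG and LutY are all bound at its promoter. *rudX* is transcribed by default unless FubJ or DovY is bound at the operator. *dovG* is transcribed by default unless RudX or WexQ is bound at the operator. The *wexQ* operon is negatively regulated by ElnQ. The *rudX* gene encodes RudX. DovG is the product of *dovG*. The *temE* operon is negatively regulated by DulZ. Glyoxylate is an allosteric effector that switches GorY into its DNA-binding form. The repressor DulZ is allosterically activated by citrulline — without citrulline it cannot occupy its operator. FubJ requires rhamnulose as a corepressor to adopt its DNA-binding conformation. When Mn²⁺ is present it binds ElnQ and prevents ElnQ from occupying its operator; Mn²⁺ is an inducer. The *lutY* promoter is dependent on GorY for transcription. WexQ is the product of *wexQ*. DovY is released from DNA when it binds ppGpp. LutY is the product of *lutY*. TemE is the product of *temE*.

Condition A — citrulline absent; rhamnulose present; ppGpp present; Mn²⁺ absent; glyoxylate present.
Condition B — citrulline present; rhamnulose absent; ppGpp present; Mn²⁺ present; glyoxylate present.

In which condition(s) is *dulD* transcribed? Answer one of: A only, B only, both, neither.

A only

Condition A:
Citrulline is absent, so DulZ is inactive.
With no repressor bound, *temE* is transcribed.
So TemE is produced and active.
Rhamnulose is present, so FubJ is active.
ppGpp is present, so DovY is inactive.
With repressor FubJ bound, *rudX* is not transcribed.
So RudX is not produced.
Mn²⁺ is absent, so ElnQ is active.
With repressor ElnQ bound, *wexQ* is not transcribed.
So WexQ is not produced.
With no repressor bound, *dovG* is transcribed.
So DovG is produced and active.
Glyoxylate is present, so GorY is active.
No repressor is bound and GorY is active, so *lutY* is transcribed.
So LutY is produced and active.
No repressor is bound and TemE and DovG and LutY are active, so *dulD* is transcribed.
→ *dulD* is ON in A.
Condition B:
Citrulline is present, so DulZ is active.
With repressor DulZ bound, *temE* is not transcribed.
So TemE is not produced.
Rhamnulose is absent, so FubJ is inactive.
ppGpp is present, so DovY is inactive.
With no repressor bound, *rudX* is transcribed.
So RudX is produced and active.
Mn²⁺ is present, so ElnQ is inactive.
With no repressor bound, *wexQ* is transcribed.
So WexQ is produced and active.
With repressor RudX bound, *dovG* is not transcribed.
So DovG is not produced.
Glyoxylate is present, so GorY is active.
No repressor is bound and GorY is active, so *lutY* is transcribed.
So LutY is produced and active.
Required activator TemE is absent, so *dulD* is not transcribed.
→ *dulD* is OFF in B.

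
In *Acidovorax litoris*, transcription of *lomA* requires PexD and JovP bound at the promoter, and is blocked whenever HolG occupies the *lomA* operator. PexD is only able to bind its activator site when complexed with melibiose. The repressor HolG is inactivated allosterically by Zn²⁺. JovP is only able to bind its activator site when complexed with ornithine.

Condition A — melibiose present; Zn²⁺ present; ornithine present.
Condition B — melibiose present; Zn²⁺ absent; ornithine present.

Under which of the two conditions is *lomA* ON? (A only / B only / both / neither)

Condition A:
Melibiose is present, so PexD is active.
Zn²⁺ is present, so HolG is inactive.
Ornithine is present, so JovP is active.
No repressor is bound and PexD and JovP are active, so *lomA* is transcribed.
→ *lomA* is ON in A.
Condition B:
Melibiose is present, so PexD is active.
Zn²⁺ is absent, so HolG is active.
Ornithine is present, so JovP is active.
With repressor HolG bound, *lomA* is not transcribed.
→ *lomA* is OFF in B.

A only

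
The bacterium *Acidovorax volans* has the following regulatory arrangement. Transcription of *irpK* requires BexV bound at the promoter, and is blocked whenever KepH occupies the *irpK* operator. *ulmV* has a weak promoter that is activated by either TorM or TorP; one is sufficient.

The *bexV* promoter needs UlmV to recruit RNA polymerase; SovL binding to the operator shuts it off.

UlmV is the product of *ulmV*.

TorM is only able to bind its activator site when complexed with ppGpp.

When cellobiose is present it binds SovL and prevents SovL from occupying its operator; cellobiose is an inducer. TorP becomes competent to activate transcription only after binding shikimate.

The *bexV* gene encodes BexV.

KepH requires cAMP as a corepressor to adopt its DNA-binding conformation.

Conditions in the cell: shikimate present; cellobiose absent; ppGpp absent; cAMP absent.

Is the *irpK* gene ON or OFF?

Cellobiose is absent, so SovL is active.
ppGpp is absent, so TorM is inactive.
Shikimate is present, so TorP is active.
Activator TorP is present, so *ulmV* is transcribed.
So UlmV is produced and active.
With repressor SovL bound, *bexV* is not transcribed.
So BexV is not produced.
cAMP is absent, so KepH is inactive.
Required activator BexV is absent, so *irpK* is not transcribed.

OFF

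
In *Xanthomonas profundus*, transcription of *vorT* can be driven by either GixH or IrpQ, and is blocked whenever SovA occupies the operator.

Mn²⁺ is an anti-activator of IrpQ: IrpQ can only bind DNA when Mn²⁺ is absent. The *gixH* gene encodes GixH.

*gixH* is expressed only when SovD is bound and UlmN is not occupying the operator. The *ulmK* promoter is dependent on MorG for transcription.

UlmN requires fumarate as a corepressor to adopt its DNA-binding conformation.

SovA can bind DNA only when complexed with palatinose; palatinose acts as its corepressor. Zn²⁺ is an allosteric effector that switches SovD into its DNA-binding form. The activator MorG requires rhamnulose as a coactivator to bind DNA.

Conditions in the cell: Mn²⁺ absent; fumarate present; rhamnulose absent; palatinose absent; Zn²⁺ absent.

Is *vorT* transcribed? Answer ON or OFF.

ON

Fumarate is present, so UlmN is active.
Zn²⁺ is absent, so SovD is inactive.
With repressor UlmN bound, *gixH* is not transcribed.
So GixH is not produced.
Palatinose is absent, so SovA is inactive.
Mn²⁺ is absent, so IrpQ is active.
Activator IrpQ is present, so *vorT* is transcribed.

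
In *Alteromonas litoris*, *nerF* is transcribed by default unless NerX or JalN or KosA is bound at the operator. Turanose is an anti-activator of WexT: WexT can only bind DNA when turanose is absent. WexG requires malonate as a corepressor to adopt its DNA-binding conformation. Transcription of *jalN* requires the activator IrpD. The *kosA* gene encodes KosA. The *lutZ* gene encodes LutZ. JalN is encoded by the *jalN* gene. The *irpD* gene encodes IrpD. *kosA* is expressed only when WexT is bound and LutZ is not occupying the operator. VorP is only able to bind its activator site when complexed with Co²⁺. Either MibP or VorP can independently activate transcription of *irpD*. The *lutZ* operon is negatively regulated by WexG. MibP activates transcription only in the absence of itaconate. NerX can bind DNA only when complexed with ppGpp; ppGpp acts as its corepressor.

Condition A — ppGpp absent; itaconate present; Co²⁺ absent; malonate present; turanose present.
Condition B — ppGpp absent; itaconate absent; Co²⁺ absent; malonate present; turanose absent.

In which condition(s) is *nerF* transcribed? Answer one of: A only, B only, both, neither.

A only

Condition A:
ppGpp is absent, so NerX is inactive.
Itaconate is present, so MibP is inactive.
Co²⁺ is absent, so VorP is inactive.
No activator is available at the *irpD* promoter, so *irpD* is not transcribed.
So IrpD is not produced.
Required activator IrpD is absent, so *jalN* is not transcribed.
So JalN is not produced.
Malonate is present, so WexG is active.
With repressor WexG bound, *lutZ* is not transcribed.
So LutZ is not produced.
Turanose is present, so WexT is inactive.
Required activator WexT is absent, so *kosA* is not transcribed.
So KosA is not produced.
With no repressor bound, *nerF* is transcribed.
→ *nerF* is ON in A.
Condition B:
ppGpp is absent, so NerX is inactive.
Itaconate is absent, so MibP is active.
Co²⁺ is absent, so VorP is inactive.
Activator MibP is present, so *irpD* is transcribed.
So IrpD is produced and active.
No repressor is bound and IrpD is active, so *jalN* is transcribed.
So JalN is produced and active.
Malonate is present, so WexG is active.
With repressor WexG bound, *lutZ* is not transcribed.
So LutZ is not produced.
Turanose is absent, so WexT is active.
No repressor is bound and WexT is active, so *kosA* is transcribed.
So KosA is produced and active.
With repressor JalN bound, *nerF* is not transcribed.
→ *nerF* is OFF in B.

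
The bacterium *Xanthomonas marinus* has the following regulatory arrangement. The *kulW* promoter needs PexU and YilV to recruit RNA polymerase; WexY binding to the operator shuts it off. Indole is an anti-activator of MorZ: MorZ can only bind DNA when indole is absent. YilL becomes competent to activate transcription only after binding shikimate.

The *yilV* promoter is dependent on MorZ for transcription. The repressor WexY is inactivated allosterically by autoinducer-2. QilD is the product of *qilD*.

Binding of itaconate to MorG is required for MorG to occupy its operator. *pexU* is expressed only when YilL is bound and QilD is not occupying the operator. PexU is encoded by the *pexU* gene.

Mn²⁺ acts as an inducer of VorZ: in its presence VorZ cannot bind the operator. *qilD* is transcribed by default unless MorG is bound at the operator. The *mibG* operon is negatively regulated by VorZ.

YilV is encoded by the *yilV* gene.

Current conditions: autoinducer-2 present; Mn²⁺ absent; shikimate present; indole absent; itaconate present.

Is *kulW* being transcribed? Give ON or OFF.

ON

Shikimate is present, so YilL is active.
Itaconate is present, so MorG is active.
With repressor MorG bound, *qilD* is not transcribed.
So QilD is not produced.
No repressor is bound and YilL is active, so *pexU* is transcribed.
So PexU is produced and active.
Autoinducer-2 is present, so WexY is inactive.
Indole is absent, so MorZ is active.
No repressor is bound and MorZ is active, so *yilV* is transcribed.
So YilV is produced and active.
No repressor is bound and PexU and YilV are active, so *kulW* is transcribed.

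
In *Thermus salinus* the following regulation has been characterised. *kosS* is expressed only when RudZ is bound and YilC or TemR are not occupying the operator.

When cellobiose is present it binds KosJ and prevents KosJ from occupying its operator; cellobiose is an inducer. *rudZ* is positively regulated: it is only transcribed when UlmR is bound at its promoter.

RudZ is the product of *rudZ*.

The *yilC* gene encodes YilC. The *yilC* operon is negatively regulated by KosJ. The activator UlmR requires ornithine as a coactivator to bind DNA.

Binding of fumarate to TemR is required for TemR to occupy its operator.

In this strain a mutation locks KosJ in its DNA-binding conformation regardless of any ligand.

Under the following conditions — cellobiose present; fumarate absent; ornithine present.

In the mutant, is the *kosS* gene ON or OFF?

ON

KosJ is constitutively active in this strain.
With repressor KosJ bound, *yilC* is not transcribed.
So YilC is not produced.
Ornithine is present, so UlmR is active.
No repressor is bound and UlmR is active, so *rudZ* is transcribed.
So RudZ is produced and active.
Fumarate is absent, so TemR is inactive.
No repressor is bound and RudZ is active, so *kosS* is transcribed.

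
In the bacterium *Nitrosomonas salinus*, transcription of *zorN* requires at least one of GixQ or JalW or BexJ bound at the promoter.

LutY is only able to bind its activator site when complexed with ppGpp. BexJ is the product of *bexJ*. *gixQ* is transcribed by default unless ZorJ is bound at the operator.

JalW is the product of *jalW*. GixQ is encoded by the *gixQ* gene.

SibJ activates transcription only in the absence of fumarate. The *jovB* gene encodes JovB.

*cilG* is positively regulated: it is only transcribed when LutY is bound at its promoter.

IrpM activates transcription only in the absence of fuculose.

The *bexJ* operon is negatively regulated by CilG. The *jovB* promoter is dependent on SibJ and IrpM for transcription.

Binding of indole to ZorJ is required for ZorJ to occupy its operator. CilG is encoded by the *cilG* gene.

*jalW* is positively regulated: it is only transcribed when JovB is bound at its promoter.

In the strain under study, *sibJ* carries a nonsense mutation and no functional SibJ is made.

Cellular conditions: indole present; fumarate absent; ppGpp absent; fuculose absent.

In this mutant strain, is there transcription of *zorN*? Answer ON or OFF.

Indole is present, so ZorJ is active.
With repressor ZorJ bound, *gixQ* is not transcribed.
So GixQ is not produced.
SibJ is non-functional in this strain, so it has no effect.
Fuculose is absent, so IrpM is active.
Required activator SibJ is absent, so *jovB* is not transcribed.
So JovB is not produced.
Required activator JovB is absent, so *jalW* is not transcribed.
So JalW is not produced.
ppGpp is absent, so LutY is inactive.
Required activator LutY is absent, so *cilG* is not transcribed.
So CilG is not produced.
With no repressor bound, *bexJ* is transcribed.
So BexJ is produced and active.
Activator BexJ is present, so *zorN* is transcribed.

ON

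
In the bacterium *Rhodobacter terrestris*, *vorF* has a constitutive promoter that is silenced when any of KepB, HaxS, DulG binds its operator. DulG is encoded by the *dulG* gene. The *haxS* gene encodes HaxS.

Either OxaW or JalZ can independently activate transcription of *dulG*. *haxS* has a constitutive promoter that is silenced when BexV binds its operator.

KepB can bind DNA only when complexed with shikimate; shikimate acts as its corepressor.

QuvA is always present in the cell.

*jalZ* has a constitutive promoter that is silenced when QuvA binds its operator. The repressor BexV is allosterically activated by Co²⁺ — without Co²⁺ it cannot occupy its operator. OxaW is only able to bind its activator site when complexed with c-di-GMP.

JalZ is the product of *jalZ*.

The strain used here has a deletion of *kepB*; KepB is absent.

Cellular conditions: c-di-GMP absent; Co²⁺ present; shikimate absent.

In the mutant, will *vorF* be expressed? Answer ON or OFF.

ON

KepB is non-functional in this strain, so it has no effect.
Co²⁺ is present, so BexV is active.
With repressor BexV bound, *haxS* is not transcribed.
So HaxS is not produced.
c-di-GMP is absent, so OxaW is inactive.
QuvA is produced constitutively and is active.
With repressor QuvA bound, *jalZ* is not transcribed.
So JalZ is not produced.
No activator is available at the *dulG* promoter, so *dulG* is not transcribed.
So DulG is not produced.
With no repressor bound, *vorF* is transcribed.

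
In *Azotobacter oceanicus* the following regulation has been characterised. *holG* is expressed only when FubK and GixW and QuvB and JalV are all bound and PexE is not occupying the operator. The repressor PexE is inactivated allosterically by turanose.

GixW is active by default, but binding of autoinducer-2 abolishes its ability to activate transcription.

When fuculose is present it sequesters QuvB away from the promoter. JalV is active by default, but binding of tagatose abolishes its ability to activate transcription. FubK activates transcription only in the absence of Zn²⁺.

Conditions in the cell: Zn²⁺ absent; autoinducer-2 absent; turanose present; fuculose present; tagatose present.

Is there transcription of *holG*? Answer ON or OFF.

Zn²⁺ is absent, so FubK is active.
Autoinducer-2 is absent, so GixW is active.
Fuculose is present, so QuvB is inactive.
Turanose is present, so PexE is inactive.
Tagatose is present, so JalV is inactive.
Required activator QuvB is absent, so *holG* is not transcribed.

OFF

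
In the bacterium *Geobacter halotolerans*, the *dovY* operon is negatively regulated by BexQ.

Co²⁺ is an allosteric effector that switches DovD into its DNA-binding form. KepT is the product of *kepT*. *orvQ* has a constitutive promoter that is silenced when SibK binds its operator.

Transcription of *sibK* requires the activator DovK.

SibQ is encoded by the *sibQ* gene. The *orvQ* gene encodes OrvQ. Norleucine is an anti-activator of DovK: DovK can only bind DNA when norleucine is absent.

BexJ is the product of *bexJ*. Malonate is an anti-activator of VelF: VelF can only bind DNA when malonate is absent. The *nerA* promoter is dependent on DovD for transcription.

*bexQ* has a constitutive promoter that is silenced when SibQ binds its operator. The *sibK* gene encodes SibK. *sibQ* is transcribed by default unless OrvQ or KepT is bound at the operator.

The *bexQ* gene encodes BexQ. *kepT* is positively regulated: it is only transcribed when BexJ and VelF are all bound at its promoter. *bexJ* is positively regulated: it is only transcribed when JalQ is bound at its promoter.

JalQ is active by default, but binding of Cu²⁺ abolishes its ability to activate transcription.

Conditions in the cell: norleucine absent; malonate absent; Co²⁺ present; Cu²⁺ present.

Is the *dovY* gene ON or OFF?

ON

Norleucine is absent, so DovK is active.
No repressor is bound and DovK is active, so *sibK* is transcribed.
So SibK is produced and active.
With repressor SibK bound, *orvQ* is not transcribed.
So OrvQ is not produced.
Cu²⁺ is present, so JalQ is inactive.
Required activator JalQ is absent, so *bexJ* is not transcribed.
So BexJ is not produced.
Malonate is absent, so VelF is active.
Required activator BexJ is absent, so *kepT* is not transcribed.
So KepT is not produced.
With no repressor bound, *sibQ* is transcribed.
So SibQ is produced and active.
With repressor SibQ bound, *bexQ* is not transcribed.
So BexQ is not produced.
With no repressor bound, *dovY* is transcribed.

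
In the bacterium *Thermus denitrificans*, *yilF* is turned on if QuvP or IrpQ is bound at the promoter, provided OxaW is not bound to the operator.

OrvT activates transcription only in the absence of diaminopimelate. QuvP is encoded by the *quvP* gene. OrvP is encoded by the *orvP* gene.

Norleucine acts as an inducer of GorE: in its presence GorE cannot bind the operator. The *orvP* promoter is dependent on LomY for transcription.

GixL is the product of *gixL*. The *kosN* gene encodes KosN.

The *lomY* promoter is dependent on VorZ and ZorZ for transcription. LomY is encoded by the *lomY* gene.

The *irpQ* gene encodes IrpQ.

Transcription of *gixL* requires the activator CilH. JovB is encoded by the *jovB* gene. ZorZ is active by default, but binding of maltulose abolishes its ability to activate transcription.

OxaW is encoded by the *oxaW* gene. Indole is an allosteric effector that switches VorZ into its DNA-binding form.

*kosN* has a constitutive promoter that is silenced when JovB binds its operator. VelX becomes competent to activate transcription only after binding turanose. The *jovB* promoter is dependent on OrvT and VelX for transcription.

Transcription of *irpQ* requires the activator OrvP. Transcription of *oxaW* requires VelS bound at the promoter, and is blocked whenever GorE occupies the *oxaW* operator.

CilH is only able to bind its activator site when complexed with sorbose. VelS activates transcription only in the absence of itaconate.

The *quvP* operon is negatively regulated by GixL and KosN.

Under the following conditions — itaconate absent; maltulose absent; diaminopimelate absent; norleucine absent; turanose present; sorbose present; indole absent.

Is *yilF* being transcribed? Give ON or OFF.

OFF

Sorbose is present, so CilH is active.
No repressor is bound and CilH is active, so *gixL* is transcribed.
So GixL is produced and active.
Diaminopimelate is absent, so OrvT is active.
Turanose is present, so VelX is active.
No repressor is bound and OrvT and VelX are active, so *jovB* is transcribed.
So JovB is produced and active.
With repressor JovB bound, *kosN* is not transcribed.
So KosN is not produced.
With repressor GixL bound, *quvP* is not transcribed.
So QuvP is not produced.
Indole is absent, so VorZ is inactive.
Maltulose is absent, so ZorZ is active.
Required activator VorZ is absent, so *lomY* is not transcribed.
So LomY is not produced.
Required activator LomY is absent, so *orvP* is not transcribed.
So OrvP is not produced.
Required activator OrvP is absent, so *irpQ* is not transcribed.
So IrpQ is not produced.
Itaconate is absent, so VelS is active.
Norleucine is absent, so GorE is active.
With repressor GorE bound, *oxaW* is not transcribed.
So OxaW is not produced.
No activator is available at the *yilF* promoter, so *yilF* is not transcribed.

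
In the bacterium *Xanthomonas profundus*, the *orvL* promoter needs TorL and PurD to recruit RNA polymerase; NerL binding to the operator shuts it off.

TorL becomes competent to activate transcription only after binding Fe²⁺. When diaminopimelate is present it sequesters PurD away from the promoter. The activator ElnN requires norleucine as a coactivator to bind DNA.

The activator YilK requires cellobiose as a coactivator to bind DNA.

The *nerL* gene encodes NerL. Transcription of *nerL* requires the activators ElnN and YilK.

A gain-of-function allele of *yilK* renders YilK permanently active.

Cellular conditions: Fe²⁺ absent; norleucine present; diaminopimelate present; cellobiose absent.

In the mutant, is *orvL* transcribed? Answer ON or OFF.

Fe²⁺ is absent, so TorL is inactive.
Diaminopimelate is present, so PurD is inactive.
Norleucine is present, so ElnN is active.
YilK is constitutively active in this strain.
No repressor is bound and ElnN and YilK are active, so *nerL* is transcribed.
So NerL is produced and active.
With repressor NerL bound, *orvL* is not transcribed.

OFF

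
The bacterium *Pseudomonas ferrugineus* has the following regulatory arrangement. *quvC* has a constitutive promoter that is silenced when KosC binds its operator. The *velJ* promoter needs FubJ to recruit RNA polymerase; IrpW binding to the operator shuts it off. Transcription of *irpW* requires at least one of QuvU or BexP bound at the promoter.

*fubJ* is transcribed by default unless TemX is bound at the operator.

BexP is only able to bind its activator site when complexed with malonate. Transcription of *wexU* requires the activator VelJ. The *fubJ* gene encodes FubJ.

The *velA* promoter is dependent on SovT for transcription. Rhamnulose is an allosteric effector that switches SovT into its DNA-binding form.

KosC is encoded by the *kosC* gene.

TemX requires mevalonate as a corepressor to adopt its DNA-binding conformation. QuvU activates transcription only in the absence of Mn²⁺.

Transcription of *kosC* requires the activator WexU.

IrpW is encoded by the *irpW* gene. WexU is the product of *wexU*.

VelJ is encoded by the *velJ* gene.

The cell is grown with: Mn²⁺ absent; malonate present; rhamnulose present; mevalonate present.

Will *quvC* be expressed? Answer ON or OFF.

ON

Mevalonate is present, so TemX is active.
With repressor TemX bound, *fubJ* is not transcribed.
So FubJ is not produced.
Mn²⁺ is absent, so QuvU is active.
Malonate is present, so BexP is active.
Activator QuvU is present, so *irpW* is transcribed.
So IrpW is produced and active.
With repressor IrpW bound, *velJ* is not transcribed.
So VelJ is not produced.
Required activator VelJ is absent, so *wexU* is not transcribed.
So WexU is not produced.
Required activator WexU is absent, so *kosC* is not transcribed.
So KosC is not produced.
With no repressor bound, *quvC* is transcribed.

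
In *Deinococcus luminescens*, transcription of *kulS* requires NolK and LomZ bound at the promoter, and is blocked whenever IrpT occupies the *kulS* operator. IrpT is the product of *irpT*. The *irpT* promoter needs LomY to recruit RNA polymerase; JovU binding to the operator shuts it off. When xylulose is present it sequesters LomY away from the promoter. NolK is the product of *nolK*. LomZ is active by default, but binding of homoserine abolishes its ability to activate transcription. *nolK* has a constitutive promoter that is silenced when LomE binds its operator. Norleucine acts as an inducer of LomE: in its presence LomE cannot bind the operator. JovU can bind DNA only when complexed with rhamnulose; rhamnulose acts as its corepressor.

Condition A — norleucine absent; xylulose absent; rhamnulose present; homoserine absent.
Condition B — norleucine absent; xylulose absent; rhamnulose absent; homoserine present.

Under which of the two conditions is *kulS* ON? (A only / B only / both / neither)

Condition A:
Norleucine is absent, so LomE is active.
With repressor LomE bound, *nolK* is not transcribed.
So NolK is not produced.
Xylulose is absent, so LomY is active.
Rhamnulose is present, so JovU is active.
With repressor JovU bound, *irpT* is not transcribed.
So IrpT is not produced.
Homoserine is absent, so LomZ is active.
Required activator NolK is absent, so *kulS* is not transcribed.
→ *kulS* is OFF in A.
Condition B:
Norleucine is absent, so LomE is active.
With repressor LomE bound, *nolK* is not transcribed.
So NolK is not produced.
Xylulose is absent, so LomY is active.
Rhamnulose is absent, so JovU is inactive.
No repressor is bound and LomY is active, so *irpT* is transcribed.
So IrpT is produced and active.
Homoserine is present, so LomZ is inactive.
With repressor IrpT bound, *kulS* is not transcribed.
→ *kulS* is OFF in B.

neither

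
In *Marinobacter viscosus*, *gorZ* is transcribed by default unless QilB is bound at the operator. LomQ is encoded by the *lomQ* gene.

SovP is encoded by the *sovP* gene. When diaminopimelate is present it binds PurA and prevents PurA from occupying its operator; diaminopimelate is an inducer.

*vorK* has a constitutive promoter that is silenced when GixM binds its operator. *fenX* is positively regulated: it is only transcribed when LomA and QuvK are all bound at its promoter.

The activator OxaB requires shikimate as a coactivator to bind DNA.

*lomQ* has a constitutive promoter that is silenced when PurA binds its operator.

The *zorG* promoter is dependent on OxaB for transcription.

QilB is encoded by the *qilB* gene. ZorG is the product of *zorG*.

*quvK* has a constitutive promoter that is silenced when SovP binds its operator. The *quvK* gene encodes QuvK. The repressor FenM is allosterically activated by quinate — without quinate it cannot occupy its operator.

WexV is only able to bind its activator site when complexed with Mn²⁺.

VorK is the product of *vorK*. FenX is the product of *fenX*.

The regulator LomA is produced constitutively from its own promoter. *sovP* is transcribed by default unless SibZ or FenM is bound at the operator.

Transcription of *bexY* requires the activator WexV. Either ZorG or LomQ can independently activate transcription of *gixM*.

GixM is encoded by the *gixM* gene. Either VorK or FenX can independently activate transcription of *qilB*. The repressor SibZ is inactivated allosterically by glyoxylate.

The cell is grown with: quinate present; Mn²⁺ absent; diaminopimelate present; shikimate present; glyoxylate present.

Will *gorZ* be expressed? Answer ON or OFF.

Shikimate is present, so OxaB is active.
No repressor is bound and OxaB is active, so *zorG* is transcribed.
So ZorG is produced and active.
Diaminopimelate is present, so PurA is inactive.
With no repressor bound, *lomQ* is transcribed.
So LomQ is produced and active.
Activator ZorG is present, so *gixM* is transcribed.
So GixM is produced and active.
With repressor GixM bound, *vorK* is not transcribed.
So VorK is not produced.
LomA is produced constitutively and is active.
Glyoxylate is present, so SibZ is inactive.
Quinate is present, so FenM is active.
With repressor FenM bound, *sovP* is not transcribed.
So SovP is not produced.
With no repressor bound, *quvK* is transcribed.
So QuvK is produced and active.
No repressor is bound and LomA and QuvK are active, so *fenX* is transcribed.
So FenX is produced and active.
Activator FenX is present, so *qilB* is transcribed.
So QilB is produced and active.
With repressor QilB bound, *gorZ* is not transcribed.

OFF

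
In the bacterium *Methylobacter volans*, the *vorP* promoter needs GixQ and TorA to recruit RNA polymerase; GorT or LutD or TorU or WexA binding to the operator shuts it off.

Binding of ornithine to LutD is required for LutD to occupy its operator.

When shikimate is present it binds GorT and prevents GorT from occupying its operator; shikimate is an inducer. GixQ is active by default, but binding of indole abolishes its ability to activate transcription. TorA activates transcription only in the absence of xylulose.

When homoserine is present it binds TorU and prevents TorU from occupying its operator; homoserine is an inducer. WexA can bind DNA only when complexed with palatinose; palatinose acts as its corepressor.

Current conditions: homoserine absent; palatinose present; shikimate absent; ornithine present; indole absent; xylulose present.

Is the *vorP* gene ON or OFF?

OFF

Shikimate is absent, so GorT is active.
Ornithine is present, so LutD is active.
Indole is absent, so GixQ is active.
Xylulose is present, so TorA is inactive.
Homoserine is absent, so TorU is active.
Palatinose is present, so WexA is active.
With repressor GorT bound, *vorP* is not transcribed.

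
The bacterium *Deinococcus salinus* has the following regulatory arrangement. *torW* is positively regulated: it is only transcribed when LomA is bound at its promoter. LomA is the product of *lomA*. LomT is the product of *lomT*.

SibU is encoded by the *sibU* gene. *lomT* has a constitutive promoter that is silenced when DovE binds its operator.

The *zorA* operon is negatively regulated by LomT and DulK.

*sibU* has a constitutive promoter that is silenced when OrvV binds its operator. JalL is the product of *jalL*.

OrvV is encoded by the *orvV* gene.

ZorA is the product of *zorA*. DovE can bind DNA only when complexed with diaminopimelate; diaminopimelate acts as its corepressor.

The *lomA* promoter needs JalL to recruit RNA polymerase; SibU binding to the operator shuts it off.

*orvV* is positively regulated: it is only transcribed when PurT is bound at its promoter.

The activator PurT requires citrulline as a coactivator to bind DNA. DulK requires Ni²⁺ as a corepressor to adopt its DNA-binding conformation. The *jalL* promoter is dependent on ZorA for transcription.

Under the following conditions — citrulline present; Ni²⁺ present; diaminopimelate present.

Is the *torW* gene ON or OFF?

OFF

Diaminopimelate is present, so DovE is active.
With repressor DovE bound, *lomT* is not transcribed.
So LomT is not produced.
Ni²⁺ is present, so DulK is active.
With repressor DulK bound, *zorA* is not transcribed.
So ZorA is not produced.
Required activator ZorA is absent, so *jalL* is not transcribed.
So JalL is not produced.
Citrulline is present, so PurT is active.
No repressor is bound and PurT is active, so *orvV* is transcribed.
So OrvV is produced and active.
With repressor OrvV bound, *sibU* is not transcribed.
So SibU is not produced.
Required activator JalL is absent, so *lomA* is not transcribed.
So LomA is not produced.
Required activator LomA is absent, so *torW* is not transcribed.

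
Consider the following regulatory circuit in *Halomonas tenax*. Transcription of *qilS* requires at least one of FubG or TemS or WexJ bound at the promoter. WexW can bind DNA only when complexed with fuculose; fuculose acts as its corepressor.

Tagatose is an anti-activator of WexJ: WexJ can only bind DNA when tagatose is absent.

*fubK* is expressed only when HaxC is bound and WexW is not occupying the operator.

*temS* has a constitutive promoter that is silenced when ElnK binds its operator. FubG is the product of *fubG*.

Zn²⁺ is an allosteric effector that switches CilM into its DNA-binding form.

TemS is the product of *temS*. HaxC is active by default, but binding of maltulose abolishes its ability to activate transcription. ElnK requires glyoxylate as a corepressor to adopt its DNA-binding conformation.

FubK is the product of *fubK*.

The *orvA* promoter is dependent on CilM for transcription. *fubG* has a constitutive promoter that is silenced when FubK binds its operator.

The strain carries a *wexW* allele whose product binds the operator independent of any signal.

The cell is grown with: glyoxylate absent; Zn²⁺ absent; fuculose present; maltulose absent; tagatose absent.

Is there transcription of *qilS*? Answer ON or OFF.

WexW is constitutively active in this strain.
Maltulose is absent, so HaxC is active.
With repressor WexW bound, *fubK* is not transcribed.
So FubK is not produced.
With no repressor bound, *fubG* is transcribed.
So FubG is produced and active.
Glyoxylate is absent, so ElnK is inactive.
With no repressor bound, *temS* is transcribed.
So TemS is produced and active.
Tagatose is absent, so WexJ is active.
Activator FubG is present, so *qilS* is transcribed.

ON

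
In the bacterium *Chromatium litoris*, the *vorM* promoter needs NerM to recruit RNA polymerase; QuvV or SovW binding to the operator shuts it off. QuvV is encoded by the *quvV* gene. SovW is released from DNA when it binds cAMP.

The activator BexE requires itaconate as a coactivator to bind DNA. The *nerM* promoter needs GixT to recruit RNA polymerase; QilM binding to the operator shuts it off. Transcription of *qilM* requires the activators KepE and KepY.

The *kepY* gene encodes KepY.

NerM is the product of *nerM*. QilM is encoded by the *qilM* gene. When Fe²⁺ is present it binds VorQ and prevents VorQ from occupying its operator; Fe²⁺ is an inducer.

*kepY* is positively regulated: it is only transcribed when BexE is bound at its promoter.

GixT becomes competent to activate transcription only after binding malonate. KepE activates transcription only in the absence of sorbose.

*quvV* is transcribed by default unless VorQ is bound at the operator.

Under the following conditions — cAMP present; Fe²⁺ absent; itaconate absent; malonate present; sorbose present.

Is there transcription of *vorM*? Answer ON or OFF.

Fe²⁺ is absent, so VorQ is active.
With repressor VorQ bound, *quvV* is not transcribed.
So QuvV is not produced.
cAMP is present, so SovW is inactive.
Sorbose is present, so KepE is inactive.
Itaconate is absent, so BexE is inactive.
Required activator BexE is absent, so *kepY* is not transcribed.
So KepY is not produced.
Required activator KepE is absent, so *qilM* is not transcribed.
So QilM is not produced.
Malonate is present, so GixT is active.
No repressor is bound and GixT is active, so *nerM* is transcribed.
So NerM is produced and active.
No repressor is bound and NerM is active, so *vorM* is transcribed.

ON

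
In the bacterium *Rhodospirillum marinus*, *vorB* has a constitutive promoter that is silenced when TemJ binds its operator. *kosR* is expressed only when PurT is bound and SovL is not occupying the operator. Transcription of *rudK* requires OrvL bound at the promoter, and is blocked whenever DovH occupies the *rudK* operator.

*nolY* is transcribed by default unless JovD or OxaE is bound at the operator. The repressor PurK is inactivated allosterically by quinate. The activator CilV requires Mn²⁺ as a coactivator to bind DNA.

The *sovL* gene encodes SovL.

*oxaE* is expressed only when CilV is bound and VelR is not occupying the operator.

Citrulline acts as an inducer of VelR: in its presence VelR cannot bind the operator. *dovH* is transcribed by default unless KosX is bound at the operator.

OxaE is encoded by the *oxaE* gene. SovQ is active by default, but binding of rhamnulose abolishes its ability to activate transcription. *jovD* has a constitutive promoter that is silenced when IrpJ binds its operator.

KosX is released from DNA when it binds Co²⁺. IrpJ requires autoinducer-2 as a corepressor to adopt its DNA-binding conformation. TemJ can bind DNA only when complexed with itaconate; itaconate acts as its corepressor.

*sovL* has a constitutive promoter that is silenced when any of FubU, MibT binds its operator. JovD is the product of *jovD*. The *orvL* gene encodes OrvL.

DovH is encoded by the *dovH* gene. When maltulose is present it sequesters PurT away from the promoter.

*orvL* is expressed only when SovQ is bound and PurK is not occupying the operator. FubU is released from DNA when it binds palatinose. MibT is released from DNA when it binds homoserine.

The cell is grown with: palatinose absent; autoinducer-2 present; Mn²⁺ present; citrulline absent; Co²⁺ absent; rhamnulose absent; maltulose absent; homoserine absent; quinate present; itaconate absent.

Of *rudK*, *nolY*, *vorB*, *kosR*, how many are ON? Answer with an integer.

4

Rhamnulose is absent, so SovQ is active.
Quinate is present, so PurK is inactive.
No repressor is bound and SovQ is active, so *orvL* is transcribed.
So OrvL is produced and active.
Co²⁺ is absent, so KosX is active.
With repressor KosX bound, *dovH* is not transcribed.
So DovH is not produced.
No repressor is bound and OrvL is active, so *rudK* is transcribed.
→ *rudK* is ON.
Autoinducer-2 is present, so IrpJ is active.
With repressor IrpJ bound, *jovD* is not transcribed.
So JovD is not produced.
Mn²⁺ is present, so CilV is active.
Citrulline is absent, so VelR is active.
With repressor VelR bound, *oxaE* is not transcribed.
So OxaE is not produced.
With no repressor bound, *nolY* is transcribed.
→ *nolY* is ON.
Itaconate is absent, so TemJ is inactive.
With no repressor bound, *vorB* is transcribed.
→ *vorB* is ON.
Maltulose is absent, so PurT is active.
Palatinose is absent, so FubU is active.
Homoserine is absent, so MibT is active.
With repressor FubU bound, *sovL* is not transcribed.
So SovL is not produced.
No repressor is bound and PurT is active, so *kosR* is transcribed.
→ *kosR* is ON.
4 of the 4 genes are transcribed.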